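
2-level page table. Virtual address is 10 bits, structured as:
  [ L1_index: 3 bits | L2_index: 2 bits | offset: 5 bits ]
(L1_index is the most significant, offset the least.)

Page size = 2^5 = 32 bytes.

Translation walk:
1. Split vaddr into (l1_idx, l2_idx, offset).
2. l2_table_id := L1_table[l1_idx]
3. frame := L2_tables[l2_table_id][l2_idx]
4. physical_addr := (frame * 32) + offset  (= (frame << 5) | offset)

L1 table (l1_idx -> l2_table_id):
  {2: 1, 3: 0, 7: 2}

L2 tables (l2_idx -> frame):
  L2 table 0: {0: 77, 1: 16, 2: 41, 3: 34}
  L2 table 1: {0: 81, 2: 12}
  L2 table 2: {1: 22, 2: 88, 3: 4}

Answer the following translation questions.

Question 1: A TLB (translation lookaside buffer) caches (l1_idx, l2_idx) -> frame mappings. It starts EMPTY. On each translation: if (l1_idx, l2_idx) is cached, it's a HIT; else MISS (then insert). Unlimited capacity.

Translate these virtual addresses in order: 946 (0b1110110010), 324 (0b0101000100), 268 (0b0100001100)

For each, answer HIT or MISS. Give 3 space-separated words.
vaddr=946: (7,1) not in TLB -> MISS, insert
vaddr=324: (2,2) not in TLB -> MISS, insert
vaddr=268: (2,0) not in TLB -> MISS, insert

Answer: MISS MISS MISS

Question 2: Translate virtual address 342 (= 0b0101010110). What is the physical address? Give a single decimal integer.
vaddr = 342 = 0b0101010110
Split: l1_idx=2, l2_idx=2, offset=22
L1[2] = 1
L2[1][2] = 12
paddr = 12 * 32 + 22 = 406

Answer: 406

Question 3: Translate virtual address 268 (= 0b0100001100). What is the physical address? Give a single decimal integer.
Answer: 2604

Derivation:
vaddr = 268 = 0b0100001100
Split: l1_idx=2, l2_idx=0, offset=12
L1[2] = 1
L2[1][0] = 81
paddr = 81 * 32 + 12 = 2604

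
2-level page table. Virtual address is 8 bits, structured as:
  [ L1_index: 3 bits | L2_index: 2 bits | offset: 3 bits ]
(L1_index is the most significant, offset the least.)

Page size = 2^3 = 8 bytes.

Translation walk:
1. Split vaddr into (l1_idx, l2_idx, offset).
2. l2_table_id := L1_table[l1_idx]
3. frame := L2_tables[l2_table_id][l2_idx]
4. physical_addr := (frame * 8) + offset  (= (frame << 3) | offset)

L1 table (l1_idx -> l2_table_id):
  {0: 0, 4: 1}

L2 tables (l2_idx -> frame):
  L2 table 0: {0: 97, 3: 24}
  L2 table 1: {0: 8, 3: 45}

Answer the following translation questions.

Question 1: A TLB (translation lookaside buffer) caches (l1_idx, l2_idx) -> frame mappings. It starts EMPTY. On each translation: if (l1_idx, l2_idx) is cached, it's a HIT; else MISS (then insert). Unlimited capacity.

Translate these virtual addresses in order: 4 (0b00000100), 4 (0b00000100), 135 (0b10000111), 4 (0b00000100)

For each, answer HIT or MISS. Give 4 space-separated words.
Answer: MISS HIT MISS HIT

Derivation:
vaddr=4: (0,0) not in TLB -> MISS, insert
vaddr=4: (0,0) in TLB -> HIT
vaddr=135: (4,0) not in TLB -> MISS, insert
vaddr=4: (0,0) in TLB -> HIT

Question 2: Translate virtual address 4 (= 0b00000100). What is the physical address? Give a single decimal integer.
Answer: 780

Derivation:
vaddr = 4 = 0b00000100
Split: l1_idx=0, l2_idx=0, offset=4
L1[0] = 0
L2[0][0] = 97
paddr = 97 * 8 + 4 = 780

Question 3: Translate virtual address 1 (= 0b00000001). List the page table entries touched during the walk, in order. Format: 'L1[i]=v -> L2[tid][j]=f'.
vaddr = 1 = 0b00000001
Split: l1_idx=0, l2_idx=0, offset=1

Answer: L1[0]=0 -> L2[0][0]=97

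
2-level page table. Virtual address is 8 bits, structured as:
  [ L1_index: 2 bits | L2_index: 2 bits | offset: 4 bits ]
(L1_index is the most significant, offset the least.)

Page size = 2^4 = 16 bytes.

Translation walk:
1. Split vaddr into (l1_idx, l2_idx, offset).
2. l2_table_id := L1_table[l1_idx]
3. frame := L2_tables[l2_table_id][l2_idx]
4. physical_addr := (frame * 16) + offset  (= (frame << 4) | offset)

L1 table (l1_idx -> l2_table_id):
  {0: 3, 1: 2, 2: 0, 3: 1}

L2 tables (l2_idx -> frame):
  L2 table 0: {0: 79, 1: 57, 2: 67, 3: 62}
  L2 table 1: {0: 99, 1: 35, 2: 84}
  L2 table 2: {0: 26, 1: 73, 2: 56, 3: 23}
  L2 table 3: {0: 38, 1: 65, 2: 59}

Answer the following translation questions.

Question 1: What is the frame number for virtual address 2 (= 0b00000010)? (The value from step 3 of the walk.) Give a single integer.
vaddr = 2: l1_idx=0, l2_idx=0
L1[0] = 3; L2[3][0] = 38

Answer: 38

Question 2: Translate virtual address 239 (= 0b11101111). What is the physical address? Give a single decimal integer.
Answer: 1359

Derivation:
vaddr = 239 = 0b11101111
Split: l1_idx=3, l2_idx=2, offset=15
L1[3] = 1
L2[1][2] = 84
paddr = 84 * 16 + 15 = 1359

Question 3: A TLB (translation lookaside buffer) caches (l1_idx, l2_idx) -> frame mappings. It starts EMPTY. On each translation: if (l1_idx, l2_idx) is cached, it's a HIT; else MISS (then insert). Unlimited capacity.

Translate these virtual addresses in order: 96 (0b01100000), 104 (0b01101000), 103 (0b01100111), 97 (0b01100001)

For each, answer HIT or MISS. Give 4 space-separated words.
Answer: MISS HIT HIT HIT

Derivation:
vaddr=96: (1,2) not in TLB -> MISS, insert
vaddr=104: (1,2) in TLB -> HIT
vaddr=103: (1,2) in TLB -> HIT
vaddr=97: (1,2) in TLB -> HIT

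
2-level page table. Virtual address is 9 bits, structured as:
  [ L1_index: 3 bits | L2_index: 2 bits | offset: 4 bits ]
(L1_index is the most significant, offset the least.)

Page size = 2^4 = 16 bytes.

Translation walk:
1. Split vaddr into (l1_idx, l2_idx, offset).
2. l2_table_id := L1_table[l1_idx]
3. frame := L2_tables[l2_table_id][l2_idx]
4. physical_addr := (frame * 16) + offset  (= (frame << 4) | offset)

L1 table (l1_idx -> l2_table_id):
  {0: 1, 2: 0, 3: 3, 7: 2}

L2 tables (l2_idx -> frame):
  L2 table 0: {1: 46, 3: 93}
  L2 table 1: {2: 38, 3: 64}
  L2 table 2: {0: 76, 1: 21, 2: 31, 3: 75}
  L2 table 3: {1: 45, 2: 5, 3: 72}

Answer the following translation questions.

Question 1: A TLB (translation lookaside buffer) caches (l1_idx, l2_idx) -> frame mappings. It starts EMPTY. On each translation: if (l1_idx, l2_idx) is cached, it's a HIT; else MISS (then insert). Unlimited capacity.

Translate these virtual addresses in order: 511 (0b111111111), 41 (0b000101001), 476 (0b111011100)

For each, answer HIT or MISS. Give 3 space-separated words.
Answer: MISS MISS MISS

Derivation:
vaddr=511: (7,3) not in TLB -> MISS, insert
vaddr=41: (0,2) not in TLB -> MISS, insert
vaddr=476: (7,1) not in TLB -> MISS, insert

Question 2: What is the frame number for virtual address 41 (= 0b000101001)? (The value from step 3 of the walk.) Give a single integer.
vaddr = 41: l1_idx=0, l2_idx=2
L1[0] = 1; L2[1][2] = 38

Answer: 38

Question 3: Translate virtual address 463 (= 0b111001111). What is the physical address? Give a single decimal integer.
vaddr = 463 = 0b111001111
Split: l1_idx=7, l2_idx=0, offset=15
L1[7] = 2
L2[2][0] = 76
paddr = 76 * 16 + 15 = 1231

Answer: 1231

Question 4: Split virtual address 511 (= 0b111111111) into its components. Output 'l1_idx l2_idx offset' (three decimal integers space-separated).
Answer: 7 3 15

Derivation:
vaddr = 511 = 0b111111111
  top 3 bits -> l1_idx = 7
  next 2 bits -> l2_idx = 3
  bottom 4 bits -> offset = 15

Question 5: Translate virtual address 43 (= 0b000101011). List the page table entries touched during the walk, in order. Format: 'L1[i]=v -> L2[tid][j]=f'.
Answer: L1[0]=1 -> L2[1][2]=38

Derivation:
vaddr = 43 = 0b000101011
Split: l1_idx=0, l2_idx=2, offset=11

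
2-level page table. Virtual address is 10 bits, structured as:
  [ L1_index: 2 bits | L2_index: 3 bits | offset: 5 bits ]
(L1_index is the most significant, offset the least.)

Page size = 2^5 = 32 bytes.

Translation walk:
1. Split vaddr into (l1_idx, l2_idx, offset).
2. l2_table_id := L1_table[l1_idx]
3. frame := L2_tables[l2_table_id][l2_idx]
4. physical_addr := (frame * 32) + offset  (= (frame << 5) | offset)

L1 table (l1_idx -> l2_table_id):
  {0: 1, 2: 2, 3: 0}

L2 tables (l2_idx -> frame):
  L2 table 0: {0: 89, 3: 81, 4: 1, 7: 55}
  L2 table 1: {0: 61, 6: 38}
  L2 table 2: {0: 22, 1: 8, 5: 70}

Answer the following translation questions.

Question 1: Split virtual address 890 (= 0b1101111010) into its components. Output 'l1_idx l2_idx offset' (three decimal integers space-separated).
vaddr = 890 = 0b1101111010
  top 2 bits -> l1_idx = 3
  next 3 bits -> l2_idx = 3
  bottom 5 bits -> offset = 26

Answer: 3 3 26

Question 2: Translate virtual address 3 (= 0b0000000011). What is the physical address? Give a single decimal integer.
vaddr = 3 = 0b0000000011
Split: l1_idx=0, l2_idx=0, offset=3
L1[0] = 1
L2[1][0] = 61
paddr = 61 * 32 + 3 = 1955

Answer: 1955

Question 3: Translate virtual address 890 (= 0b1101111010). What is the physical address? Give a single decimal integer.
Answer: 2618

Derivation:
vaddr = 890 = 0b1101111010
Split: l1_idx=3, l2_idx=3, offset=26
L1[3] = 0
L2[0][3] = 81
paddr = 81 * 32 + 26 = 2618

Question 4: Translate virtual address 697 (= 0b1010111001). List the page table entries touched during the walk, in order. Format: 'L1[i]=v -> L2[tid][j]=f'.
Answer: L1[2]=2 -> L2[2][5]=70

Derivation:
vaddr = 697 = 0b1010111001
Split: l1_idx=2, l2_idx=5, offset=25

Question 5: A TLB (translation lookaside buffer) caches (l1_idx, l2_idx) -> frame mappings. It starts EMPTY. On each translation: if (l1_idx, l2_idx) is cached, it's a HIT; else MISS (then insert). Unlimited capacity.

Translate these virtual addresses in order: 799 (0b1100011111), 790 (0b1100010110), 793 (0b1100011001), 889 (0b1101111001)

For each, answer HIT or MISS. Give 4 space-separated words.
vaddr=799: (3,0) not in TLB -> MISS, insert
vaddr=790: (3,0) in TLB -> HIT
vaddr=793: (3,0) in TLB -> HIT
vaddr=889: (3,3) not in TLB -> MISS, insert

Answer: MISS HIT HIT MISS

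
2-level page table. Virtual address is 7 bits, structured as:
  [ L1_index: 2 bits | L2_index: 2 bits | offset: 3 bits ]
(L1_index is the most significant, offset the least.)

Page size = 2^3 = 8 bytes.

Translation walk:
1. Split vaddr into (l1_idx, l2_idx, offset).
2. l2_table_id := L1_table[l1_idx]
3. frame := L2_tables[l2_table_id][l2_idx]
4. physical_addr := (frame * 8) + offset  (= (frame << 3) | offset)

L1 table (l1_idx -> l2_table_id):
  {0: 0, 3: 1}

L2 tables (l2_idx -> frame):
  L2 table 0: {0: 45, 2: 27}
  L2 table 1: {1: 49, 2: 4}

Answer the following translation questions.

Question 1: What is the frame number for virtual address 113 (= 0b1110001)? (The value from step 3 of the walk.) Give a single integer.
Answer: 4

Derivation:
vaddr = 113: l1_idx=3, l2_idx=2
L1[3] = 1; L2[1][2] = 4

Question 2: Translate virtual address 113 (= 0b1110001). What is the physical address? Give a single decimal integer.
Answer: 33

Derivation:
vaddr = 113 = 0b1110001
Split: l1_idx=3, l2_idx=2, offset=1
L1[3] = 1
L2[1][2] = 4
paddr = 4 * 8 + 1 = 33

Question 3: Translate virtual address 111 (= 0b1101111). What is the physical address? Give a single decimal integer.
vaddr = 111 = 0b1101111
Split: l1_idx=3, l2_idx=1, offset=7
L1[3] = 1
L2[1][1] = 49
paddr = 49 * 8 + 7 = 399

Answer: 399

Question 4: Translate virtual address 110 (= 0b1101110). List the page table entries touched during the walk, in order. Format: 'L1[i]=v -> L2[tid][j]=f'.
vaddr = 110 = 0b1101110
Split: l1_idx=3, l2_idx=1, offset=6

Answer: L1[3]=1 -> L2[1][1]=49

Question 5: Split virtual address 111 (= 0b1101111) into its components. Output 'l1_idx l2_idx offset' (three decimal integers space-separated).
Answer: 3 1 7

Derivation:
vaddr = 111 = 0b1101111
  top 2 bits -> l1_idx = 3
  next 2 bits -> l2_idx = 1
  bottom 3 bits -> offset = 7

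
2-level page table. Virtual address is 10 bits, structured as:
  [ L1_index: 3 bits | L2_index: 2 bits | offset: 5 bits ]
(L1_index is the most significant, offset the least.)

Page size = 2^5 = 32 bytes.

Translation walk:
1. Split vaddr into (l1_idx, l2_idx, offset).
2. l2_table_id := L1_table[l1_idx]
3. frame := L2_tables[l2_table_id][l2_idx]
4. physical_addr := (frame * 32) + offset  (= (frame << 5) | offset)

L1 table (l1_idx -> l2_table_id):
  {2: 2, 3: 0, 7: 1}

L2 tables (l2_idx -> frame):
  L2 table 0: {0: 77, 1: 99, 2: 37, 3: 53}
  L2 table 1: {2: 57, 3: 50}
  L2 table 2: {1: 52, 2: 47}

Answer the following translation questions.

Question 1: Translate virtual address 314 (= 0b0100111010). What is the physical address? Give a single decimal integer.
Answer: 1690

Derivation:
vaddr = 314 = 0b0100111010
Split: l1_idx=2, l2_idx=1, offset=26
L1[2] = 2
L2[2][1] = 52
paddr = 52 * 32 + 26 = 1690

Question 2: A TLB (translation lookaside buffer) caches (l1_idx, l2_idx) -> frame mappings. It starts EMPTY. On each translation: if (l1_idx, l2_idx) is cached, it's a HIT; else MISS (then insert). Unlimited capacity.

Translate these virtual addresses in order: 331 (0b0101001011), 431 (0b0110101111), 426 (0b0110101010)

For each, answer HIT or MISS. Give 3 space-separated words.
Answer: MISS MISS HIT

Derivation:
vaddr=331: (2,2) not in TLB -> MISS, insert
vaddr=431: (3,1) not in TLB -> MISS, insert
vaddr=426: (3,1) in TLB -> HIT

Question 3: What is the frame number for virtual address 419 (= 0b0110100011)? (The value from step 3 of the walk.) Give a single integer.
vaddr = 419: l1_idx=3, l2_idx=1
L1[3] = 0; L2[0][1] = 99

Answer: 99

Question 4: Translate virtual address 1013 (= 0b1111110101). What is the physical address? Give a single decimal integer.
Answer: 1621

Derivation:
vaddr = 1013 = 0b1111110101
Split: l1_idx=7, l2_idx=3, offset=21
L1[7] = 1
L2[1][3] = 50
paddr = 50 * 32 + 21 = 1621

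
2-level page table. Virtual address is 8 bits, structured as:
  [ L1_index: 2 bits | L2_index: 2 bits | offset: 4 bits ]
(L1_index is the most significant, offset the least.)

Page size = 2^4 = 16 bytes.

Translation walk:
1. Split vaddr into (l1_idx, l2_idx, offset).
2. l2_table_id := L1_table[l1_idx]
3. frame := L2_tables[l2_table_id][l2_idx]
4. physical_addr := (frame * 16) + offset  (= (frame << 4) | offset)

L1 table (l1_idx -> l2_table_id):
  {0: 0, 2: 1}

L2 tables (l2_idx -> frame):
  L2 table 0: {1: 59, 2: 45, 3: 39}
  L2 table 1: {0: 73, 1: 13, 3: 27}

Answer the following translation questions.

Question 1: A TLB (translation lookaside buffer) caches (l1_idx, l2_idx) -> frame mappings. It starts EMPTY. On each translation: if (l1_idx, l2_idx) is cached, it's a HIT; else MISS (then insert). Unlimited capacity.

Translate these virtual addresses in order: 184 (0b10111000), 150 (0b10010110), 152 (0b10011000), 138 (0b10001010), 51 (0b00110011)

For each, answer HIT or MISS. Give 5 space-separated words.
Answer: MISS MISS HIT MISS MISS

Derivation:
vaddr=184: (2,3) not in TLB -> MISS, insert
vaddr=150: (2,1) not in TLB -> MISS, insert
vaddr=152: (2,1) in TLB -> HIT
vaddr=138: (2,0) not in TLB -> MISS, insert
vaddr=51: (0,3) not in TLB -> MISS, insert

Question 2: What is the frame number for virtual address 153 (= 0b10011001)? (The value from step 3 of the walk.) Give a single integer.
Answer: 13

Derivation:
vaddr = 153: l1_idx=2, l2_idx=1
L1[2] = 1; L2[1][1] = 13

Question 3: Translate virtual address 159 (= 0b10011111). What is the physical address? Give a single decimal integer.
Answer: 223

Derivation:
vaddr = 159 = 0b10011111
Split: l1_idx=2, l2_idx=1, offset=15
L1[2] = 1
L2[1][1] = 13
paddr = 13 * 16 + 15 = 223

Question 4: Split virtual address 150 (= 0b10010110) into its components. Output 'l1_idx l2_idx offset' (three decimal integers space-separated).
vaddr = 150 = 0b10010110
  top 2 bits -> l1_idx = 2
  next 2 bits -> l2_idx = 1
  bottom 4 bits -> offset = 6

Answer: 2 1 6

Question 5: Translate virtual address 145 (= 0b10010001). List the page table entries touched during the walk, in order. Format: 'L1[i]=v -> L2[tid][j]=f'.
vaddr = 145 = 0b10010001
Split: l1_idx=2, l2_idx=1, offset=1

Answer: L1[2]=1 -> L2[1][1]=13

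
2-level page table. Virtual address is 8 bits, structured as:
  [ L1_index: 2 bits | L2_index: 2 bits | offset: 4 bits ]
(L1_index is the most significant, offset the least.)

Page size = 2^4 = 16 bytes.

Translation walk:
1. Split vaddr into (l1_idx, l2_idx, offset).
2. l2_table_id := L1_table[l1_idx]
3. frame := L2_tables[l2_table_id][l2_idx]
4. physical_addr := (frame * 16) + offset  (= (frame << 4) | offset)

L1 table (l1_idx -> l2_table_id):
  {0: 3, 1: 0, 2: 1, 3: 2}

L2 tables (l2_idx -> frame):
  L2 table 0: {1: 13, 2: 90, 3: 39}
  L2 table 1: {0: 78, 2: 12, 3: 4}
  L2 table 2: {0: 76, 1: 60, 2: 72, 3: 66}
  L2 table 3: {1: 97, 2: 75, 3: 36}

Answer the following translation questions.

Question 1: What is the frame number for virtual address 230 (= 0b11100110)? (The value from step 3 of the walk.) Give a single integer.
Answer: 72

Derivation:
vaddr = 230: l1_idx=3, l2_idx=2
L1[3] = 2; L2[2][2] = 72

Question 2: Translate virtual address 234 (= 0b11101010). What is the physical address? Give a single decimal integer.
vaddr = 234 = 0b11101010
Split: l1_idx=3, l2_idx=2, offset=10
L1[3] = 2
L2[2][2] = 72
paddr = 72 * 16 + 10 = 1162

Answer: 1162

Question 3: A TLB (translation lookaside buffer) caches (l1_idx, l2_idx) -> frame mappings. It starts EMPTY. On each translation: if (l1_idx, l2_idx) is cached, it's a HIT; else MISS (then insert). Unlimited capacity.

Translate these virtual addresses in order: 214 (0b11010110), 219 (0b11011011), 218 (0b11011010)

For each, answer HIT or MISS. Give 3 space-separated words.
vaddr=214: (3,1) not in TLB -> MISS, insert
vaddr=219: (3,1) in TLB -> HIT
vaddr=218: (3,1) in TLB -> HIT

Answer: MISS HIT HIT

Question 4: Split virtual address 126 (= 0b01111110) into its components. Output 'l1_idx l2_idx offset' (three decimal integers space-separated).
vaddr = 126 = 0b01111110
  top 2 bits -> l1_idx = 1
  next 2 bits -> l2_idx = 3
  bottom 4 bits -> offset = 14

Answer: 1 3 14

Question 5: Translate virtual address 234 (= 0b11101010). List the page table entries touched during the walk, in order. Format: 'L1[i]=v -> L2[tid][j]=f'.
vaddr = 234 = 0b11101010
Split: l1_idx=3, l2_idx=2, offset=10

Answer: L1[3]=2 -> L2[2][2]=72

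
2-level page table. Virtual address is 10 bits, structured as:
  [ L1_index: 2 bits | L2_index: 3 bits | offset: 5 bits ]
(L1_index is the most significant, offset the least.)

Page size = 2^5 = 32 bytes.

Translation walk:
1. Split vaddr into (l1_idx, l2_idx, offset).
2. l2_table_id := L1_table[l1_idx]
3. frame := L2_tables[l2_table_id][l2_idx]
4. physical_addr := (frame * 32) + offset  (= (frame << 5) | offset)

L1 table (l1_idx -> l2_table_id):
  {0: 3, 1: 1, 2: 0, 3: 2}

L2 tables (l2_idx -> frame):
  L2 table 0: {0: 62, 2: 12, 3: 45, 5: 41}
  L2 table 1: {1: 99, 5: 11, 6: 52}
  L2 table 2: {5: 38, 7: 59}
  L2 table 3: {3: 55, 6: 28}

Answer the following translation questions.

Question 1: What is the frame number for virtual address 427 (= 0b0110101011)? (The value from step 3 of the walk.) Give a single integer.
vaddr = 427: l1_idx=1, l2_idx=5
L1[1] = 1; L2[1][5] = 11

Answer: 11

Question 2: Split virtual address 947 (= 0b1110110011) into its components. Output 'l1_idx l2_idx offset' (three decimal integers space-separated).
vaddr = 947 = 0b1110110011
  top 2 bits -> l1_idx = 3
  next 3 bits -> l2_idx = 5
  bottom 5 bits -> offset = 19

Answer: 3 5 19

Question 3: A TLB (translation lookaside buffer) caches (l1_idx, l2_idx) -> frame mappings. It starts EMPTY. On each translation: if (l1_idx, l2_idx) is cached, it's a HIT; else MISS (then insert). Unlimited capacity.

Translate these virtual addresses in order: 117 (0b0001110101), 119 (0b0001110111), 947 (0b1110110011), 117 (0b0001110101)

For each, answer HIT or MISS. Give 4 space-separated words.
vaddr=117: (0,3) not in TLB -> MISS, insert
vaddr=119: (0,3) in TLB -> HIT
vaddr=947: (3,5) not in TLB -> MISS, insert
vaddr=117: (0,3) in TLB -> HIT

Answer: MISS HIT MISS HIT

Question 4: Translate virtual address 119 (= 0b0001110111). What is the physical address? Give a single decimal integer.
Answer: 1783

Derivation:
vaddr = 119 = 0b0001110111
Split: l1_idx=0, l2_idx=3, offset=23
L1[0] = 3
L2[3][3] = 55
paddr = 55 * 32 + 23 = 1783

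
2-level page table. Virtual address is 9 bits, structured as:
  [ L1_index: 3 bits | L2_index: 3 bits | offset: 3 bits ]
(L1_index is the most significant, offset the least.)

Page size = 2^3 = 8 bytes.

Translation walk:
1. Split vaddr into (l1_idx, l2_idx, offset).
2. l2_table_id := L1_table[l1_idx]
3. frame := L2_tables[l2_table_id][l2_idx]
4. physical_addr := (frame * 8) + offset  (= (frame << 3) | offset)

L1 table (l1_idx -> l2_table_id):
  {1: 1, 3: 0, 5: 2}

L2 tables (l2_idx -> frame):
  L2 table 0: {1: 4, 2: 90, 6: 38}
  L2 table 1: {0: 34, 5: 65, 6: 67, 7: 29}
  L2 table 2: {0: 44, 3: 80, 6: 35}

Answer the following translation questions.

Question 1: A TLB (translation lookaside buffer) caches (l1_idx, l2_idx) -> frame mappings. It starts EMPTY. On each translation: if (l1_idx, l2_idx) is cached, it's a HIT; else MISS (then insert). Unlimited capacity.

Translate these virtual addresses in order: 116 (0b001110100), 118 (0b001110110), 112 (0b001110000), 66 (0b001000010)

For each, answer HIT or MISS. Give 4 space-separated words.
vaddr=116: (1,6) not in TLB -> MISS, insert
vaddr=118: (1,6) in TLB -> HIT
vaddr=112: (1,6) in TLB -> HIT
vaddr=66: (1,0) not in TLB -> MISS, insert

Answer: MISS HIT HIT MISS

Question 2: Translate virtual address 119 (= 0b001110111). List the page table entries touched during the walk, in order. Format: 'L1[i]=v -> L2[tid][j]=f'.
Answer: L1[1]=1 -> L2[1][6]=67

Derivation:
vaddr = 119 = 0b001110111
Split: l1_idx=1, l2_idx=6, offset=7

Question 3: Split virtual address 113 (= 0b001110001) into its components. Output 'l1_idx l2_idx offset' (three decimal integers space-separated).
Answer: 1 6 1

Derivation:
vaddr = 113 = 0b001110001
  top 3 bits -> l1_idx = 1
  next 3 bits -> l2_idx = 6
  bottom 3 bits -> offset = 1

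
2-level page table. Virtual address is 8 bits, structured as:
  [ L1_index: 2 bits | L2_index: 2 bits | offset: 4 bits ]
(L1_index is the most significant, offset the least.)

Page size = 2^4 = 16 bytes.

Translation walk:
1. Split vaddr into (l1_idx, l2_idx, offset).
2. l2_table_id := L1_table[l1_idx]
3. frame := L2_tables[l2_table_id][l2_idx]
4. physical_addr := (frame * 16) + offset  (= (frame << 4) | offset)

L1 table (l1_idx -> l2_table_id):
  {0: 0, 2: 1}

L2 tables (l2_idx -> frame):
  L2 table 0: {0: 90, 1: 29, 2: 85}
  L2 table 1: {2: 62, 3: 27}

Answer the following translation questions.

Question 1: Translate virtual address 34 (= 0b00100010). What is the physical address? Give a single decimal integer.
vaddr = 34 = 0b00100010
Split: l1_idx=0, l2_idx=2, offset=2
L1[0] = 0
L2[0][2] = 85
paddr = 85 * 16 + 2 = 1362

Answer: 1362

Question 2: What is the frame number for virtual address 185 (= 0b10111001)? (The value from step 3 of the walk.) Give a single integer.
vaddr = 185: l1_idx=2, l2_idx=3
L1[2] = 1; L2[1][3] = 27

Answer: 27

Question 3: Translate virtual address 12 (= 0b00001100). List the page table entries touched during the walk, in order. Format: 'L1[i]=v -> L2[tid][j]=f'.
Answer: L1[0]=0 -> L2[0][0]=90

Derivation:
vaddr = 12 = 0b00001100
Split: l1_idx=0, l2_idx=0, offset=12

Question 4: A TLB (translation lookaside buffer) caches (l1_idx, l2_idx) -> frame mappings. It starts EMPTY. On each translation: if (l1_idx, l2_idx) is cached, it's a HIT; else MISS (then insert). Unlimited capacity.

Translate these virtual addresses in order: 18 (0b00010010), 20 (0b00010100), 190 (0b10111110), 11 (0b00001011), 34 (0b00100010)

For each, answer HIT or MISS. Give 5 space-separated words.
vaddr=18: (0,1) not in TLB -> MISS, insert
vaddr=20: (0,1) in TLB -> HIT
vaddr=190: (2,3) not in TLB -> MISS, insert
vaddr=11: (0,0) not in TLB -> MISS, insert
vaddr=34: (0,2) not in TLB -> MISS, insert

Answer: MISS HIT MISS MISS MISS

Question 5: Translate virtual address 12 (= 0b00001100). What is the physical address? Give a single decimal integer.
Answer: 1452

Derivation:
vaddr = 12 = 0b00001100
Split: l1_idx=0, l2_idx=0, offset=12
L1[0] = 0
L2[0][0] = 90
paddr = 90 * 16 + 12 = 1452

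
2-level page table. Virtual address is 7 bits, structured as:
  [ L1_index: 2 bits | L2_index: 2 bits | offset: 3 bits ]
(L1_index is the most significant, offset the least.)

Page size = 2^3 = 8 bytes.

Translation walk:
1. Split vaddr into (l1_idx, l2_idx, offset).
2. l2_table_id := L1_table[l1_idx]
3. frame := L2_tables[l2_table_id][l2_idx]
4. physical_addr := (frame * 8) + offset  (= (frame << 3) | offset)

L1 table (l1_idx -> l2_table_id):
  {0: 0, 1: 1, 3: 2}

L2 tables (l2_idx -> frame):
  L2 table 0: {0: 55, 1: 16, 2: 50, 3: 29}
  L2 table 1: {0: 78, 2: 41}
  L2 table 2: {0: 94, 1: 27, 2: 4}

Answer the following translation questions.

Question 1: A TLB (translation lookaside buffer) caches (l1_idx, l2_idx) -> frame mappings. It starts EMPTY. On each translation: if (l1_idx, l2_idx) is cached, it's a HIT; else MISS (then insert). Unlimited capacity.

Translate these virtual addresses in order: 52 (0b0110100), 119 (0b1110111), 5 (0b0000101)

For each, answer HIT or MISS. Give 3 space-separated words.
vaddr=52: (1,2) not in TLB -> MISS, insert
vaddr=119: (3,2) not in TLB -> MISS, insert
vaddr=5: (0,0) not in TLB -> MISS, insert

Answer: MISS MISS MISS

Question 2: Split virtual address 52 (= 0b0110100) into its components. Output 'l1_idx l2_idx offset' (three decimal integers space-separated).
vaddr = 52 = 0b0110100
  top 2 bits -> l1_idx = 1
  next 2 bits -> l2_idx = 2
  bottom 3 bits -> offset = 4

Answer: 1 2 4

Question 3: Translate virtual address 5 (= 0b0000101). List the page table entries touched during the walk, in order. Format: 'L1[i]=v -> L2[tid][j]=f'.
Answer: L1[0]=0 -> L2[0][0]=55

Derivation:
vaddr = 5 = 0b0000101
Split: l1_idx=0, l2_idx=0, offset=5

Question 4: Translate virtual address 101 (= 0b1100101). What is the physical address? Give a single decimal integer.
Answer: 757

Derivation:
vaddr = 101 = 0b1100101
Split: l1_idx=3, l2_idx=0, offset=5
L1[3] = 2
L2[2][0] = 94
paddr = 94 * 8 + 5 = 757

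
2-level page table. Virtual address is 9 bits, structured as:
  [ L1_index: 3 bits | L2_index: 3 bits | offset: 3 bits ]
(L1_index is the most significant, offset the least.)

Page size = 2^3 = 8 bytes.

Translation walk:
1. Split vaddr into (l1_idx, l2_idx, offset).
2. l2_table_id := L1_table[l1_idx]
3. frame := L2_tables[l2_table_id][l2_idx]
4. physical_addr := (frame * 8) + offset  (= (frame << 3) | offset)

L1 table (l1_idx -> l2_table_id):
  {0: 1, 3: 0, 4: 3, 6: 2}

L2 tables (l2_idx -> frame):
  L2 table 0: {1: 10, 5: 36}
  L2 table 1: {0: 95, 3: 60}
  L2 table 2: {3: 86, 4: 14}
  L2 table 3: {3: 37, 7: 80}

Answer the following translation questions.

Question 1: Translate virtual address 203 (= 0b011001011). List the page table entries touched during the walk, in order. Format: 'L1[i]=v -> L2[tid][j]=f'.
Answer: L1[3]=0 -> L2[0][1]=10

Derivation:
vaddr = 203 = 0b011001011
Split: l1_idx=3, l2_idx=1, offset=3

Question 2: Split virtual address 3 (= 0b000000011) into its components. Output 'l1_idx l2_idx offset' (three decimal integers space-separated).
Answer: 0 0 3

Derivation:
vaddr = 3 = 0b000000011
  top 3 bits -> l1_idx = 0
  next 3 bits -> l2_idx = 0
  bottom 3 bits -> offset = 3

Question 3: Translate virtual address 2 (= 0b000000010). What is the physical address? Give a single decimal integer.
vaddr = 2 = 0b000000010
Split: l1_idx=0, l2_idx=0, offset=2
L1[0] = 1
L2[1][0] = 95
paddr = 95 * 8 + 2 = 762

Answer: 762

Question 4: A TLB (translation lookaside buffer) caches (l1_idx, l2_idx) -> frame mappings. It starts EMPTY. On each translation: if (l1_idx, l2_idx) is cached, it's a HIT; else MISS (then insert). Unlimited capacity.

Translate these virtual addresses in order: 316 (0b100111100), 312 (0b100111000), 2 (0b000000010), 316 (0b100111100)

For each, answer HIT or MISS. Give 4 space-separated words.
Answer: MISS HIT MISS HIT

Derivation:
vaddr=316: (4,7) not in TLB -> MISS, insert
vaddr=312: (4,7) in TLB -> HIT
vaddr=2: (0,0) not in TLB -> MISS, insert
vaddr=316: (4,7) in TLB -> HIT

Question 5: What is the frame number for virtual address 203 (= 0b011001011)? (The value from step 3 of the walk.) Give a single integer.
Answer: 10

Derivation:
vaddr = 203: l1_idx=3, l2_idx=1
L1[3] = 0; L2[0][1] = 10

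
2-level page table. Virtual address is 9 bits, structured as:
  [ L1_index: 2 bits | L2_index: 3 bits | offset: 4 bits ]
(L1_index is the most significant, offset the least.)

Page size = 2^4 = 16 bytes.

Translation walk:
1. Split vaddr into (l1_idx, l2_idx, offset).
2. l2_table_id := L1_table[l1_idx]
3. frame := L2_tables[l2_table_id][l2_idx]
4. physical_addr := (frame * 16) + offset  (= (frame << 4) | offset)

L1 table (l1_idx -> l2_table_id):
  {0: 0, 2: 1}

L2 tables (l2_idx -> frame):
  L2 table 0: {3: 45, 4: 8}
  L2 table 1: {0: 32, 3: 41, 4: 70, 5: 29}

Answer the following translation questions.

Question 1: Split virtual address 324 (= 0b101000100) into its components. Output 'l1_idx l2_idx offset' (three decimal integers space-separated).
vaddr = 324 = 0b101000100
  top 2 bits -> l1_idx = 2
  next 3 bits -> l2_idx = 4
  bottom 4 bits -> offset = 4

Answer: 2 4 4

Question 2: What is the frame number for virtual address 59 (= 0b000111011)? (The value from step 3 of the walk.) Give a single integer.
vaddr = 59: l1_idx=0, l2_idx=3
L1[0] = 0; L2[0][3] = 45

Answer: 45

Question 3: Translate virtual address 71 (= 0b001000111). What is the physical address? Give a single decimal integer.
Answer: 135

Derivation:
vaddr = 71 = 0b001000111
Split: l1_idx=0, l2_idx=4, offset=7
L1[0] = 0
L2[0][4] = 8
paddr = 8 * 16 + 7 = 135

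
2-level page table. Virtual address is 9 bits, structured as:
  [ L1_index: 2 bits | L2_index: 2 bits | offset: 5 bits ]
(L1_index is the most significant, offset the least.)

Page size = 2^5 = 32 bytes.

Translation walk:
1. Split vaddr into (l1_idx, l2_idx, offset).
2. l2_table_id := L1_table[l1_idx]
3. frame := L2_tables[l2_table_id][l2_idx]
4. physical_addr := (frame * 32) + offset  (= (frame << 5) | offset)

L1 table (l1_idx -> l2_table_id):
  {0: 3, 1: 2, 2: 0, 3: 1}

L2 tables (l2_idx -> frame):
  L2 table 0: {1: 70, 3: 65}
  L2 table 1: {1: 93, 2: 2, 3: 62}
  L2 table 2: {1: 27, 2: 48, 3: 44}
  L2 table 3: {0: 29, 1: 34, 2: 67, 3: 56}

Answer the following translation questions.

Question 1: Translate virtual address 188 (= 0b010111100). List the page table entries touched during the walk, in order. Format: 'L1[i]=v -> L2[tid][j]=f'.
vaddr = 188 = 0b010111100
Split: l1_idx=1, l2_idx=1, offset=28

Answer: L1[1]=2 -> L2[2][1]=27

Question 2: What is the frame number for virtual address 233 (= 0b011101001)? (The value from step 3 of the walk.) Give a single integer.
Answer: 44

Derivation:
vaddr = 233: l1_idx=1, l2_idx=3
L1[1] = 2; L2[2][3] = 44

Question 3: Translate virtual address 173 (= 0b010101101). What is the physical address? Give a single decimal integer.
vaddr = 173 = 0b010101101
Split: l1_idx=1, l2_idx=1, offset=13
L1[1] = 2
L2[2][1] = 27
paddr = 27 * 32 + 13 = 877

Answer: 877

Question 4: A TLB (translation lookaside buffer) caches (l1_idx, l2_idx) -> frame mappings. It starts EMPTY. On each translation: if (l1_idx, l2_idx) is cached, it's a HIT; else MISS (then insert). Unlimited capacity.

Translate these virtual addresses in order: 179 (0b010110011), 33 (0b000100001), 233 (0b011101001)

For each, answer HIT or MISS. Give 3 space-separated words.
Answer: MISS MISS MISS

Derivation:
vaddr=179: (1,1) not in TLB -> MISS, insert
vaddr=33: (0,1) not in TLB -> MISS, insert
vaddr=233: (1,3) not in TLB -> MISS, insert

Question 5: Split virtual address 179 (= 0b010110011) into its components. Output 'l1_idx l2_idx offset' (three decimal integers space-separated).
vaddr = 179 = 0b010110011
  top 2 bits -> l1_idx = 1
  next 2 bits -> l2_idx = 1
  bottom 5 bits -> offset = 19

Answer: 1 1 19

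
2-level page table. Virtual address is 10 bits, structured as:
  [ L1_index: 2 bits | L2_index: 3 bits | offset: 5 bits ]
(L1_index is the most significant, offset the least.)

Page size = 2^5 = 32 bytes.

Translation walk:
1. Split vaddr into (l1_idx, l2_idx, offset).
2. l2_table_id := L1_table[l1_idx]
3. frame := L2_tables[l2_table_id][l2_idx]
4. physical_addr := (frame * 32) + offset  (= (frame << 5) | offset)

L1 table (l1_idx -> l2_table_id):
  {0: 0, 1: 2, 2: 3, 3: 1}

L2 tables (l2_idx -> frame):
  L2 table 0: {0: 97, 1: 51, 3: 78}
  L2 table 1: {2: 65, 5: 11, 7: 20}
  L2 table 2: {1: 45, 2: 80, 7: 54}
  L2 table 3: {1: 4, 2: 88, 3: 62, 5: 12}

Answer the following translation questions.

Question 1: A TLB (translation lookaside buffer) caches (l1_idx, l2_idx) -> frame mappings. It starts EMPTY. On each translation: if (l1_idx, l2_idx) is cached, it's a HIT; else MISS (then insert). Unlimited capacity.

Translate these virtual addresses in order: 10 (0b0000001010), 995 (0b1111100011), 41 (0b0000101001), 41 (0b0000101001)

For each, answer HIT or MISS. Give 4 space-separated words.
Answer: MISS MISS MISS HIT

Derivation:
vaddr=10: (0,0) not in TLB -> MISS, insert
vaddr=995: (3,7) not in TLB -> MISS, insert
vaddr=41: (0,1) not in TLB -> MISS, insert
vaddr=41: (0,1) in TLB -> HIT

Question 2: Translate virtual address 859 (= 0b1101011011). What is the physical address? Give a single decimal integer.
vaddr = 859 = 0b1101011011
Split: l1_idx=3, l2_idx=2, offset=27
L1[3] = 1
L2[1][2] = 65
paddr = 65 * 32 + 27 = 2107

Answer: 2107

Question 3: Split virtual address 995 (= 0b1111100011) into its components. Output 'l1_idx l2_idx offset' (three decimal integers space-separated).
vaddr = 995 = 0b1111100011
  top 2 bits -> l1_idx = 3
  next 3 bits -> l2_idx = 7
  bottom 5 bits -> offset = 3

Answer: 3 7 3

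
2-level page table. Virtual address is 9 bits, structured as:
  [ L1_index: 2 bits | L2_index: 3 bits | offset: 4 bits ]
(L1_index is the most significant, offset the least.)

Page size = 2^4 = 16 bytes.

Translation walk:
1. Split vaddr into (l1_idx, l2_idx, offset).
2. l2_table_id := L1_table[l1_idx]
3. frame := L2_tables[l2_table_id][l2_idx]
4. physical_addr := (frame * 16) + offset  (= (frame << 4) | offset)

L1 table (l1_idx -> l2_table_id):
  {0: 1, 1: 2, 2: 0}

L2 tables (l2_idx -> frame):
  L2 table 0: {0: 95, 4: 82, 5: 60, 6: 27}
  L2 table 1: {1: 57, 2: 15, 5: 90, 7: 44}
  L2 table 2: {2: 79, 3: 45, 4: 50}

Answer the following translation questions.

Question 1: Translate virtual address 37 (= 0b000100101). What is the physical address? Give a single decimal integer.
vaddr = 37 = 0b000100101
Split: l1_idx=0, l2_idx=2, offset=5
L1[0] = 1
L2[1][2] = 15
paddr = 15 * 16 + 5 = 245

Answer: 245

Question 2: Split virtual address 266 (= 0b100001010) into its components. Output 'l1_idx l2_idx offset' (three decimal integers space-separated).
vaddr = 266 = 0b100001010
  top 2 bits -> l1_idx = 2
  next 3 bits -> l2_idx = 0
  bottom 4 bits -> offset = 10

Answer: 2 0 10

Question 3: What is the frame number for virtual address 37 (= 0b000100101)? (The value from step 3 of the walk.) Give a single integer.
vaddr = 37: l1_idx=0, l2_idx=2
L1[0] = 1; L2[1][2] = 15

Answer: 15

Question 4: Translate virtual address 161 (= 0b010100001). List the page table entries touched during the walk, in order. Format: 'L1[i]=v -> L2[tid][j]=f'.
vaddr = 161 = 0b010100001
Split: l1_idx=1, l2_idx=2, offset=1

Answer: L1[1]=2 -> L2[2][2]=79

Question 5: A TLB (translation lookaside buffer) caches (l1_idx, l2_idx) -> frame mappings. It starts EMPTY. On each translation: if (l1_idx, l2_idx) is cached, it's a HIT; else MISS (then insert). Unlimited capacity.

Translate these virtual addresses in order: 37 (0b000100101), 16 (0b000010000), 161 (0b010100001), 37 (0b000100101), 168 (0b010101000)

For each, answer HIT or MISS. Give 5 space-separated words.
Answer: MISS MISS MISS HIT HIT

Derivation:
vaddr=37: (0,2) not in TLB -> MISS, insert
vaddr=16: (0,1) not in TLB -> MISS, insert
vaddr=161: (1,2) not in TLB -> MISS, insert
vaddr=37: (0,2) in TLB -> HIT
vaddr=168: (1,2) in TLB -> HIT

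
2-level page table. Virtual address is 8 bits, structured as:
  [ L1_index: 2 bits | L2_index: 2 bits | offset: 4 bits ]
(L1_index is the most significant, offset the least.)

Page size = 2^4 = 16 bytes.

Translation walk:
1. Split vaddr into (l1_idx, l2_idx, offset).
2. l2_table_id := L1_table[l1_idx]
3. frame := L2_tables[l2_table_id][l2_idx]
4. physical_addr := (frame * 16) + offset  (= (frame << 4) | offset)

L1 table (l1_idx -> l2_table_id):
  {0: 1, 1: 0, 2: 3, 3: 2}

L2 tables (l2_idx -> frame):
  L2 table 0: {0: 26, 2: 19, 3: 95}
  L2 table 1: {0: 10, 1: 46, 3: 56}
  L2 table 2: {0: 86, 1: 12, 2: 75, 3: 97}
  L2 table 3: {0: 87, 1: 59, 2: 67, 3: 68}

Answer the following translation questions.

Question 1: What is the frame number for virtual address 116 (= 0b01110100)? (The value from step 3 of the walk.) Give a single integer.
vaddr = 116: l1_idx=1, l2_idx=3
L1[1] = 0; L2[0][3] = 95

Answer: 95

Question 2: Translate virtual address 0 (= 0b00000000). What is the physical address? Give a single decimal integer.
Answer: 160

Derivation:
vaddr = 0 = 0b00000000
Split: l1_idx=0, l2_idx=0, offset=0
L1[0] = 1
L2[1][0] = 10
paddr = 10 * 16 + 0 = 160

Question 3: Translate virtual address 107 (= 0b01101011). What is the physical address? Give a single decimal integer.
vaddr = 107 = 0b01101011
Split: l1_idx=1, l2_idx=2, offset=11
L1[1] = 0
L2[0][2] = 19
paddr = 19 * 16 + 11 = 315

Answer: 315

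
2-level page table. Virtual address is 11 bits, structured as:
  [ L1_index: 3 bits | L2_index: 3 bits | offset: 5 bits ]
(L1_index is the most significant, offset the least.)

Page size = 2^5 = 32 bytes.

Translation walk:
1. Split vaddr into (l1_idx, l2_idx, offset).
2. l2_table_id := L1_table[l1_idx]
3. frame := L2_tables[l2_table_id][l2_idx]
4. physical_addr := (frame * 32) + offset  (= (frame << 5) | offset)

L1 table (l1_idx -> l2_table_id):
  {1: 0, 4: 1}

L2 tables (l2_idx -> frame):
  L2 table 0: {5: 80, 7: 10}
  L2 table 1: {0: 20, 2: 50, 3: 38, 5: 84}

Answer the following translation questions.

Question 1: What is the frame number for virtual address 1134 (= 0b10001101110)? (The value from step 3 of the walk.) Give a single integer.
Answer: 38

Derivation:
vaddr = 1134: l1_idx=4, l2_idx=3
L1[4] = 1; L2[1][3] = 38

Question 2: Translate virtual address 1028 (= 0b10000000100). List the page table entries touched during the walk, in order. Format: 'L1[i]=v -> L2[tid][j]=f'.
vaddr = 1028 = 0b10000000100
Split: l1_idx=4, l2_idx=0, offset=4

Answer: L1[4]=1 -> L2[1][0]=20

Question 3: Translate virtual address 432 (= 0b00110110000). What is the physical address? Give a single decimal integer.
Answer: 2576

Derivation:
vaddr = 432 = 0b00110110000
Split: l1_idx=1, l2_idx=5, offset=16
L1[1] = 0
L2[0][5] = 80
paddr = 80 * 32 + 16 = 2576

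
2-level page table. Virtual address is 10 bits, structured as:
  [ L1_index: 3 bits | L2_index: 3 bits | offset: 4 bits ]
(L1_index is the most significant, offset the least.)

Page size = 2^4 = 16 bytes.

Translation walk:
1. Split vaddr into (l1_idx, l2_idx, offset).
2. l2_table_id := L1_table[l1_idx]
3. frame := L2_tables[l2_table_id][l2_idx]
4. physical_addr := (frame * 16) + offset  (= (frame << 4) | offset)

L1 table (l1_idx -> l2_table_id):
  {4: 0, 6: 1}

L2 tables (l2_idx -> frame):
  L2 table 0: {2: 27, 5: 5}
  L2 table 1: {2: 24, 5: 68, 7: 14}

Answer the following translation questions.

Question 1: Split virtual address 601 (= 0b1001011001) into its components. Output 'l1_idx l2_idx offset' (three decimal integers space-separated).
Answer: 4 5 9

Derivation:
vaddr = 601 = 0b1001011001
  top 3 bits -> l1_idx = 4
  next 3 bits -> l2_idx = 5
  bottom 4 bits -> offset = 9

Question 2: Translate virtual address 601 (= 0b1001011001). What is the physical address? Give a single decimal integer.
Answer: 89

Derivation:
vaddr = 601 = 0b1001011001
Split: l1_idx=4, l2_idx=5, offset=9
L1[4] = 0
L2[0][5] = 5
paddr = 5 * 16 + 9 = 89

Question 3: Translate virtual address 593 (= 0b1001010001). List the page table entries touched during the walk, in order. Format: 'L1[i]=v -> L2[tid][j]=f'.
Answer: L1[4]=0 -> L2[0][5]=5

Derivation:
vaddr = 593 = 0b1001010001
Split: l1_idx=4, l2_idx=5, offset=1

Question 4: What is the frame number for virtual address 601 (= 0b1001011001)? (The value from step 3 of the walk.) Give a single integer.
Answer: 5

Derivation:
vaddr = 601: l1_idx=4, l2_idx=5
L1[4] = 0; L2[0][5] = 5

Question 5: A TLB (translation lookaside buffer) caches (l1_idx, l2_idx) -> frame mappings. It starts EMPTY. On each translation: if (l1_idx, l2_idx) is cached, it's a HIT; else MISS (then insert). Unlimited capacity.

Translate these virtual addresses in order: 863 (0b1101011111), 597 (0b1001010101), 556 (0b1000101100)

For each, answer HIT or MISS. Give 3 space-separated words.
vaddr=863: (6,5) not in TLB -> MISS, insert
vaddr=597: (4,5) not in TLB -> MISS, insert
vaddr=556: (4,2) not in TLB -> MISS, insert

Answer: MISS MISS MISS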